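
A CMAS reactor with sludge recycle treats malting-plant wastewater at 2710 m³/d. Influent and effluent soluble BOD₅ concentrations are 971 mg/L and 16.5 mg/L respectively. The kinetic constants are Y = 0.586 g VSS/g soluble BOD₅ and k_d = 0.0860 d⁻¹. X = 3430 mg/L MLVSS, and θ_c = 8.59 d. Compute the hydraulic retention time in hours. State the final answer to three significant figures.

τ ≈ 19.3 h

Rearranging the biomass balance for a CMAS with decay, V = Y·Q·ΔS·θ_c / [X·(1+k_d θ_c)] = 0.586 × 2710 × (971 − 16.5) × 8.59 / [3430 × (1 + 0.0860 × 8.59)] = 1.3×10^7 / 5964 = 2183 m³.
Hydraulic retention time τ = V/Q = 2183 / 2710 = 0.8056 d = 19.34 h.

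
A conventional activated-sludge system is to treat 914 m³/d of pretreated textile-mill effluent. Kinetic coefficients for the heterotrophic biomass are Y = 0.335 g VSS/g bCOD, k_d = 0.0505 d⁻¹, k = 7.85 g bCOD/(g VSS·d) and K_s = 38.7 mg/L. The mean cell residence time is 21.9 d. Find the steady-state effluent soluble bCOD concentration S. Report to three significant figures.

S ≈ 1.47 mg/L

From the Monod/SRT balance for a CMAS, S = K_s·(1+k_d θ_c)/[θ_c·(Y k − k_d) − 1] = 38.7 × (1 + 0.0505 × 21.9) / [21.9 × (0.335 × 7.85 − 0.0505) − 1] = 81.50 / 55.49 = 1.469 mg/L.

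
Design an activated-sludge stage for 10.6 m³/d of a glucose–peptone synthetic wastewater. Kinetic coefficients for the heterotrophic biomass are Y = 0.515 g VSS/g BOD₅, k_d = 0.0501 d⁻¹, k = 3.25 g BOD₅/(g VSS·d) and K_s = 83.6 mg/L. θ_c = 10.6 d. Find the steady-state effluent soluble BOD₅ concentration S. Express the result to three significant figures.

S ≈ 7.90 mg/L

Effluent substrate depends only on kinetics and SRT: S = K_s(1 + k_d θ_c) / [θ_c(Yk − k_d) − 1] = 83.6 × (1 + 0.0501 × 10.6) / [10.6 × (0.515 × 3.25 − 0.0501) − 1] = 128.0 / 16.21 = 7.896 mg/L.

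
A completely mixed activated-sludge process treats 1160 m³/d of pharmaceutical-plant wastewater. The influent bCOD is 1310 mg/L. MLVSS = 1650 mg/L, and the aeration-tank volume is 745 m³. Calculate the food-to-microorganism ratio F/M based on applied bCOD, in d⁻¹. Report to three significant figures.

F/M ≈ 1.24 d⁻¹

Food-to-microorganism ratio F/M = Q S₀ / (V X) = 1160 × 1310 / (745.0 × 1650) = 1.236 d⁻¹.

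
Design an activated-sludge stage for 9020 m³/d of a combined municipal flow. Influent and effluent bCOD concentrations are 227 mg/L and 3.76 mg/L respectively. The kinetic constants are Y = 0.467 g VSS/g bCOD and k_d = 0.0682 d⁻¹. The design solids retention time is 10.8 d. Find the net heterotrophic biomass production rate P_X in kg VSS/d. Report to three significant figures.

Observed yield with endogenous decay: Y_obs = Y / (1 + k_d·θ_c) = 0.467 / (1 + 0.0682 × 10.8) = 0.467 / 1.737 = 0.2689 g VSS/g bCOD.
ΔS = 227 − 3.76 = 223.2 mg/L, so the substrate removal rate is 9020 × 223.2/1000 = 2014 kg bCOD/d.
Biomass produced: P_X = Y_obs·Q·ΔS = 0.2689 × 2014 ≈ 541.5 kg VSS/d.

P_X ≈ 542 kg VSS/d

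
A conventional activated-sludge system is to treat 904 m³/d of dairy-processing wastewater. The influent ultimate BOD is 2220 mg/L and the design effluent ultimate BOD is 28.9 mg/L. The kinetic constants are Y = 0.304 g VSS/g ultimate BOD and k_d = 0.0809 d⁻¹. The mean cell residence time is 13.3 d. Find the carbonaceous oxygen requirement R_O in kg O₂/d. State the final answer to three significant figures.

R_O ≈ 1570 kg O₂/d

The observed yield is Y_obs = Y/(1 + k_d·θ_c) = 0.304 / (1 + 0.0809 × 13.3) = 0.304 / 2.076 = 0.1464 g VSS per g ultimate BOD removed.
Substrate removed = Q·(S₀ − S) = 904 m³/d × (2220 − 28.9) g/m³ = 1.98×10^6 g/d = 1981 kg/d.
Biomass synthesised: P_X = Y_obs × 1981 = 290.1 kg VSS/d.
R_O = Q·(S₀ − S) − 1.42·P_X = 1981 − 1.42 × 290.1 = 1569 kg O₂/d.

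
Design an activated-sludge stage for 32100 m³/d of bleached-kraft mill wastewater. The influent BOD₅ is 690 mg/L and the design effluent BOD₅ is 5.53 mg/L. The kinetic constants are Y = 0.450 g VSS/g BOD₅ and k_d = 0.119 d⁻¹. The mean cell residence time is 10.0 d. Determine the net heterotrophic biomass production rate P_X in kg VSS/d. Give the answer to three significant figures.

P_X ≈ 4510 kg VSS/d

Correct the yield for decay: Y_obs = Y/(1 + k_d θ_c) = 0.450 / (1 + 0.119 × 10.0) = 0.450 / 2.190 = 0.2055.
Substrate removed = Q·(S₀ − S) = 32100 m³/d × (690 − 5.53) g/m³ = 2.2×10^7 g/d = 21971 kg/d.
Net biomass production P_X = Y_obs × Q·(S₀ − S) = 0.2055 × 21971 = 4515 kg VSS/d.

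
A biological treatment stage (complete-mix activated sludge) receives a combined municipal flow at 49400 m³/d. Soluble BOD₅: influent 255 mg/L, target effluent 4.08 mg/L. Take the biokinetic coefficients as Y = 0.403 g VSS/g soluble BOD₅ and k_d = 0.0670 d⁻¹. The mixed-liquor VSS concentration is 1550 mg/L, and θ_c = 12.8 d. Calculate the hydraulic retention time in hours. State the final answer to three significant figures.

Steady-state biomass mass balance: V·X·(1 + k_d·θ_c) = Y·Q·(S₀ − S)·θ_c, so V = 0.403 × 49400 × (255 − 4.08) × 12.8 / [1550 × (1 + 0.0670 × 12.8)] = 6.39×10^7 / 2879 = 22207 m³.
Hydraulic retention time τ = V/Q = 22207 / 49400 = 0.4495 d = 10.79 h.

τ ≈ 10.8 h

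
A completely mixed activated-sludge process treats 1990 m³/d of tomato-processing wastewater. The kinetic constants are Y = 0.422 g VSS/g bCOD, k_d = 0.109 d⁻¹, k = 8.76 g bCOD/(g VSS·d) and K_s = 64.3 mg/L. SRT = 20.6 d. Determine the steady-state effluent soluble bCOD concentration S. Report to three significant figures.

From the Monod/SRT balance for a CMAS, S = K_s·(1+k_d θ_c)/[θ_c·(Y k − k_d) − 1] = 64.3 × (1 + 0.109 × 20.6) / [20.6 × (0.422 × 8.76 − 0.109) − 1] = 208.7 / 72.91 = 2.862 mg/L.

S ≈ 2.86 mg/L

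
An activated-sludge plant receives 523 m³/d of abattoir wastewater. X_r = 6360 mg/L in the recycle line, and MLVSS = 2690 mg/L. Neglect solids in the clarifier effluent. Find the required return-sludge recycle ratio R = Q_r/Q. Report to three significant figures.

R ≈ 0.733

R = Q_r/Q = X/(X_r − X) = 2690 / (6360 − 2690) = 0.7330.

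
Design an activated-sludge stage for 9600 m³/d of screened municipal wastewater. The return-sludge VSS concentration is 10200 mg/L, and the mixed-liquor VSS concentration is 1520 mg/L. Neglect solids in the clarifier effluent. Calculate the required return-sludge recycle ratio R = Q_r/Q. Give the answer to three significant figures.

R ≈ 0.175

R = Q_r/Q = X/(X_r − X) = 1520 / (10200 − 1520) = 0.1751.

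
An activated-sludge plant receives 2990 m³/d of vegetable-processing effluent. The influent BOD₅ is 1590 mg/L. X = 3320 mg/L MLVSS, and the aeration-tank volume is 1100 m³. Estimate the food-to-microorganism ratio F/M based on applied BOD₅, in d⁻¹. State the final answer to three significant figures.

F/M ≈ 1.30 d⁻¹

F/M = Q·S₀ / (V·X) = 2990 × 1590 / (1100 × 3320) = 1.302 g BOD₅·(g VSS·d)⁻¹.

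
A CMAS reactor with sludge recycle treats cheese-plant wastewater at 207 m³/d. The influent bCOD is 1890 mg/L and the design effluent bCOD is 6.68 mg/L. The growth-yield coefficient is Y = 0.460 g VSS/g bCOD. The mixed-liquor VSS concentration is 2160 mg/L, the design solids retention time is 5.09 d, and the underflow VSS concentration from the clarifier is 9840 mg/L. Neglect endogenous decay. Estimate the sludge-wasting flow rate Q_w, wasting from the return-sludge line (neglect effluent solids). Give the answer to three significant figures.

Q_w ≈ 18.2 m³/d

With k_d = 0 the design equation reduces to V = Y Q (S₀−S) θ_c / X = 0.460 × 207 × (1890 − 6.68) × 5.09 / 2160 = 422.6 m³.
Q_w = (V·X)/(θ_c X_r) = 422.6 × 2160 / (5.09 × 9840) = 18.22 m³/d.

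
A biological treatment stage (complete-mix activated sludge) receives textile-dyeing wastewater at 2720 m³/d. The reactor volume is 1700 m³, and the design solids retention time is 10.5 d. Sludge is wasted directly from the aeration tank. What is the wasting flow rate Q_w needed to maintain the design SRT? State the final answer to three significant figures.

Q_w ≈ 162 m³/d

Wasting from the aeration tank: Q_w = V / θ_c = 1700 / 10.5 = 161.9 m³/d.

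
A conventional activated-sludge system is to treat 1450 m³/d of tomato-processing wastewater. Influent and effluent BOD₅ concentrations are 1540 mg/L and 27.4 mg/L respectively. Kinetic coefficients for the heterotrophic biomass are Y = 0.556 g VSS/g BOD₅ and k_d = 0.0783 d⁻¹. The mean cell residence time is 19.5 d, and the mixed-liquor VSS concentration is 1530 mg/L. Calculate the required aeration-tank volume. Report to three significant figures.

V ≈ 6150 m³

From the SRT design equation V = Y Q (S₀−S) θ_c / [X (1 + k_d θ_c)] = 0.556 × 1450 × (1540 − 27.4) × 19.5 / [1530 × (1 + 0.0783 × 19.5)] = 2.38×10^7 / 3866 = 6151 m³.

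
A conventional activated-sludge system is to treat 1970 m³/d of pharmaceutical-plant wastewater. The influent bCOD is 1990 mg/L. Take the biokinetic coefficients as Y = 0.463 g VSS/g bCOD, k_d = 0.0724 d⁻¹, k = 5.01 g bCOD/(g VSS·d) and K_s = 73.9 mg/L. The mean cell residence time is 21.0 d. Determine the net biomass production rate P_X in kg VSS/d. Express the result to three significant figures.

From the Monod/SRT balance for a CMAS, S = K_s·(1+k_d θ_c)/[θ_c·(Y k − k_d) − 1] = 73.9 × (1 + 0.0724 × 21.0) / [21.0 × (0.463 × 5.01 − 0.0724) − 1] = 186.3 / 46.19 = 4.032 mg/L.
Y_obs = Y / (1 + k_d θ_c) = 0.463 / (1 + 0.0724 × 21.0) = 0.463 / 2.520 = 0.1837.
Substrate removed = Q·(S₀ − S) = 1970 m³/d × (1990 − 4.03) g/m³ = 3.91×10^6 g/d = 3912 kg/d.
So the net sludge growth is P_X = 0.1837 × 3912 = 718.7 kg VSS/d.

P_X ≈ 719 kg VSS/d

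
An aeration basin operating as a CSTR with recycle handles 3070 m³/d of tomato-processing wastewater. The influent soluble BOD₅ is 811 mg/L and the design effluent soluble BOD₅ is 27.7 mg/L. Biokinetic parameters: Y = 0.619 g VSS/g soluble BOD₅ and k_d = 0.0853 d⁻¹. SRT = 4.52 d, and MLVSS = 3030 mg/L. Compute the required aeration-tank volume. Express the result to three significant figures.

From the SRT design equation V = Y Q (S₀−S) θ_c / [X (1 + k_d θ_c)] = 0.619 × 3070 × (811 − 27.7) × 4.52 / [3030 × (1 + 0.0853 × 4.52)] = 6.73×10^6 / 4198 = 1603 m³.

V ≈ 1600 m³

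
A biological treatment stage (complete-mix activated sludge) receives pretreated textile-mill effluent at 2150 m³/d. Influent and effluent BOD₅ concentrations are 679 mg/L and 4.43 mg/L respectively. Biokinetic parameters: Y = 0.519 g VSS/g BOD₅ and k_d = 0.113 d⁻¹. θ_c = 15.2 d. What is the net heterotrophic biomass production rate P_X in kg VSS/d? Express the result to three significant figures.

Correct the yield for decay: Y_obs = Y/(1 + k_d θ_c) = 0.519 / (1 + 0.113 × 15.2) = 0.519 / 2.718 = 0.1910.
ΔS = 679 − 4.43 = 674.6 mg/L, so the substrate removal rate is 2150 × 674.6/1000 = 1450 kg BOD₅/d.
So the net sludge growth is P_X = 0.1910 × 1450 = 277.0 kg VSS/d.

P_X ≈ 277 kg VSS/d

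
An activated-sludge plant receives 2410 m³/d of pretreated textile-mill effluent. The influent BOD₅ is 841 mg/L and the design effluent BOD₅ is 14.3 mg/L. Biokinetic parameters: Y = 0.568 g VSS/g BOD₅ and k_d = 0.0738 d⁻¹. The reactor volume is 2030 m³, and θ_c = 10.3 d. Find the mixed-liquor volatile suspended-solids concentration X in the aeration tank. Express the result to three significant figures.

X ≈ 3260 mg/L

X = Y·Q·ΔS·θ_c / [V·(1 + k_d θ_c)] = 0.568 × 2410 × (841 − 14.3) × 10.3 / [2030 × (1 + 0.0738 × 10.3)] = 3262 mg/L.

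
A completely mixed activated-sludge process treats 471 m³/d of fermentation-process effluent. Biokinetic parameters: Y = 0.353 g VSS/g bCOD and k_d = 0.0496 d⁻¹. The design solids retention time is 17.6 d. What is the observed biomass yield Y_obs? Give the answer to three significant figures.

Y_obs ≈ 0.188 g VSS/g bCOD

Y_obs = Y / (1 + k_d θ_c) = 0.353 / (1 + 0.0496 × 17.6) = 0.353 / 1.873 = 0.1885.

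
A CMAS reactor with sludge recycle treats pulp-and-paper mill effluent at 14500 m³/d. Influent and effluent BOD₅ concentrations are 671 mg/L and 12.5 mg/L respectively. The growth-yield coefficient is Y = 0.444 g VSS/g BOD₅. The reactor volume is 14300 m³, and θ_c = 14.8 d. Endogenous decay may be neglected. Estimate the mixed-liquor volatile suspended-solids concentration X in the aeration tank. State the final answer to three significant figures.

From V·X = Y·Q·(S₀ − S)·θ_c (decay neglected): X = 0.444 × 14500 × (671 − 12.5) × 14.8 / 14300 = 4388 mg/L.

X ≈ 4390 mg/L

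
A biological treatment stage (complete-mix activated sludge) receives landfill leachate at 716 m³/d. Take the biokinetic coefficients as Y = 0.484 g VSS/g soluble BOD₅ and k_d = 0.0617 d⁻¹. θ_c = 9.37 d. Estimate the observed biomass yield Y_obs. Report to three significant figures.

Y_obs ≈ 0.307 g VSS/g soluble BOD₅

The observed yield is Y_obs = Y/(1 + k_d·θ_c) = 0.484 / (1 + 0.0617 × 9.37) = 0.484 / 1.578 = 0.3067 g VSS per g soluble BOD₅ removed.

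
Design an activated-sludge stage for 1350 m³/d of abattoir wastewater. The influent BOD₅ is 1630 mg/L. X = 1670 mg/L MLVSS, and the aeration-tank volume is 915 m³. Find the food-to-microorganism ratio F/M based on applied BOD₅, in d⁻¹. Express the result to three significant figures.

F/M ≈ 1.44 d⁻¹

Food-to-microorganism ratio F/M = Q S₀ / (V X) = 1350 × 1630 / (915.0 × 1670) = 1.440 d⁻¹.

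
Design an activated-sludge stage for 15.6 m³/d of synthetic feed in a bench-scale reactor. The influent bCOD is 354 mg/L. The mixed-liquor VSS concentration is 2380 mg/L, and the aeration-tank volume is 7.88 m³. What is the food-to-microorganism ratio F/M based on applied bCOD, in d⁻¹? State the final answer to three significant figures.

F/M ≈ 0.294 d⁻¹

Food-to-microorganism ratio F/M = Q S₀ / (V X) = 15.6 × 354 / (7.880 × 2380) = 0.2945 d⁻¹.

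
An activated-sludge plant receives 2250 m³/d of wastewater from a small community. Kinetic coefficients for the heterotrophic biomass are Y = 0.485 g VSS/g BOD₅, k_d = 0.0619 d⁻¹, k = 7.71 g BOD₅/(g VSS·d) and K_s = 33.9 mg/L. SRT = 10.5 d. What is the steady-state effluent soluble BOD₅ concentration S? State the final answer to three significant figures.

S ≈ 1.49 mg/L

Effluent substrate depends only on kinetics and SRT: S = K_s(1 + k_d θ_c) / [θ_c(Yk − k_d) − 1] = 33.9 × (1 + 0.0619 × 10.5) / [10.5 × (0.485 × 7.71 − 0.0619) − 1] = 55.93 / 37.61 = 1.487 mg/L.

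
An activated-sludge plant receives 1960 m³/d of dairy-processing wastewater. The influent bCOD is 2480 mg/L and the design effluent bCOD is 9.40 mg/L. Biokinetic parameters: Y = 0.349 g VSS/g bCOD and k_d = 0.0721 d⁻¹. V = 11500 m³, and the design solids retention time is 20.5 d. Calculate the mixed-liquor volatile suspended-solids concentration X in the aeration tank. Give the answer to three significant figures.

From V·X·(1 + k_d·θ_c) = Y·Q·(S₀ − S)·θ_c: X = 0.349 × 1960 × (2480 − 9.40) × 20.5 / [11500 × (1 + 0.0721 × 20.5)] = 1216 mg/L.

X ≈ 1220 mg/L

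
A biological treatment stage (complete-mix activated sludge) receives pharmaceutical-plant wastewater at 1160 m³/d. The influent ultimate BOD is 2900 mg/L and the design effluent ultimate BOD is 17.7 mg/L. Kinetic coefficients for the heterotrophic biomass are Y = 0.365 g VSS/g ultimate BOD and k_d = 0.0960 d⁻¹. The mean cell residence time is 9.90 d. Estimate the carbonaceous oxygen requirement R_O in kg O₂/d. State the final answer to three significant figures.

R_O ≈ 2450 kg O₂/d

Observed yield with endogenous decay: Y_obs = Y / (1 + k_d·θ_c) = 0.365 / (1 + 0.0960 × 9.90) = 0.365 / 1.950 = 0.1871 g VSS/g ultimate BOD.
ΔS = 2900 − 17.7 = 2882 mg/L, so the substrate removal rate is 1160 × 2882/1000 = 3343 kg ultimate BOD/d.
Net sludge production P_X = 0.1871 × 3343 = 625.7 kg VSS/d.
Carbonaceous O₂ demand = substrate oxidised − cell-mass equivalent = 3343 − 1.42 × 625.7 = 2455 kg O₂/d.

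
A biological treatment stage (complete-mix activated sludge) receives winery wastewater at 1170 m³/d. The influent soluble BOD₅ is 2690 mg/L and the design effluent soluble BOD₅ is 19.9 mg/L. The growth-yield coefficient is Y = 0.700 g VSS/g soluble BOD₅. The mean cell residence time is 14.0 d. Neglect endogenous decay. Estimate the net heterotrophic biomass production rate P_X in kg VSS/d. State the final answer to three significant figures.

P_X ≈ 2190 kg VSS/d

With endogenous decay neglected, the observed yield equals the true yield: Y_obs = Y = 0.700 g VSS/g soluble BOD₅.
Mass of soluble BOD₅ removed per day: Q(S₀ − S) = 1170 × 2670 g/m³ = 3124 kg/d.
So the net sludge growth is P_X = 0.7000 × 3124 = 2187 kg VSS/d.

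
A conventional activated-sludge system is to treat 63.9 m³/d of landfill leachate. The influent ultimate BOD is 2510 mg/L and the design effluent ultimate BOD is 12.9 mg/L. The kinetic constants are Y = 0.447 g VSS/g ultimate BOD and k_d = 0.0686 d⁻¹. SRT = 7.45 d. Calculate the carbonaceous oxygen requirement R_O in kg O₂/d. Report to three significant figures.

Correct the yield for decay: Y_obs = Y/(1 + k_d θ_c) = 0.447 / (1 + 0.0686 × 7.45) = 0.447 / 1.511 = 0.2958.
Mass of ultimate BOD removed per day: Q(S₀ − S) = 63.9 × 2497 g/m³ = 159.6 kg/d.
P_X = Y_obs·Q·(S₀ − S) = 0.2958 × 159.6 = 47.20 kg VSS/d.
R_O = Q·ΔS − 1.42 P_X = 159.6 − 67.03 = 92.54 kg O₂/d.

R_O ≈ 92.5 kg O₂/d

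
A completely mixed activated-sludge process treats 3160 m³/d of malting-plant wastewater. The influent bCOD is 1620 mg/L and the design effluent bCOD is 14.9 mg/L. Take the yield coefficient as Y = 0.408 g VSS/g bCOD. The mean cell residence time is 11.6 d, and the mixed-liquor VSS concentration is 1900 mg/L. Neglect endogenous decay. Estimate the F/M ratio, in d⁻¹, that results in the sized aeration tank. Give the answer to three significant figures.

F/M ≈ 0.213 d⁻¹

Biomass mass balance (decay neglected): V·X = Y·Q·(S₀ − S)·θ_c, so V = 0.408 × 3160 × (1620 − 14.9) × 11.6 / 1900 = 12634 m³.
Food-to-microorganism ratio F/M = Q S₀ / (V X) = 3160 × 1620 / (12634 × 1900) = 0.2133 d⁻¹.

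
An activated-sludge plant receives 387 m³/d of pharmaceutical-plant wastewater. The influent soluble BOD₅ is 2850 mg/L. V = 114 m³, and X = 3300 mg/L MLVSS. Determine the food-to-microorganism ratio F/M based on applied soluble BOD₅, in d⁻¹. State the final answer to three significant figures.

F/M ≈ 2.93 d⁻¹

F/M = Q·S₀ / (V·X) = 387 × 2850 / (114.0 × 3300) = 2.932 g soluble BOD₅·(g VSS·d)⁻¹.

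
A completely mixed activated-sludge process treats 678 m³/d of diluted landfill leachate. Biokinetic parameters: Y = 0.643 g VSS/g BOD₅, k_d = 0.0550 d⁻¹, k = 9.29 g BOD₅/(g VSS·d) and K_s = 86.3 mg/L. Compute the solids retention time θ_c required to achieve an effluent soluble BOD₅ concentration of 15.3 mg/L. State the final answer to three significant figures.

θ_c ≈ 1.18 d

At the target effluent, Y k S/(K_s+S) = 0.643×9.29×15.3/101.6 = 0.8995 d⁻¹.
θ_c = 1/(μ − k_d) = 1/(0.8995 − 0.0550) = 1/0.8445 = 1.184 d.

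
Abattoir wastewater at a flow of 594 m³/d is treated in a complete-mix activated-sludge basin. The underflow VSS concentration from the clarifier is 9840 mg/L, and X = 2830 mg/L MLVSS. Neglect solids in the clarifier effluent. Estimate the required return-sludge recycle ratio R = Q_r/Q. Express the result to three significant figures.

Solids balance on the clarifier gives (1+R)X = R·X_r, so R = X/(X_r − X) = 2830 / (9840 − 2830) = 0.4037.

R ≈ 0.404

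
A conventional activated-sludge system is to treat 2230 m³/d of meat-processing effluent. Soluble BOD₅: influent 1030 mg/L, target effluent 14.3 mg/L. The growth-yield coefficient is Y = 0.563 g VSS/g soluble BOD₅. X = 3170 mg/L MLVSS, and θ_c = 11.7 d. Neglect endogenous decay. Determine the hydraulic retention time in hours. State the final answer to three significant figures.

V·X = Y·Q·ΔS·θ_c gives V = 0.563 × 2230 × (1030 − 14.3) × 11.7 / 3170 = 4707 m³.
τ = V/Q = 4707/2230 = 2.111 d, or 50.65 h.

τ ≈ 50.7 h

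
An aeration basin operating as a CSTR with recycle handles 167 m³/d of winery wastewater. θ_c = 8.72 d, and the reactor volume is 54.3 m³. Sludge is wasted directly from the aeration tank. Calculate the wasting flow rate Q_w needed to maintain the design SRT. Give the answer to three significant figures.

For wasting at MLVSS concentration, Q_w = V/θ_c = 54.30/8.72 = 6.227 m³/d.

Q_w ≈ 6.23 m³/d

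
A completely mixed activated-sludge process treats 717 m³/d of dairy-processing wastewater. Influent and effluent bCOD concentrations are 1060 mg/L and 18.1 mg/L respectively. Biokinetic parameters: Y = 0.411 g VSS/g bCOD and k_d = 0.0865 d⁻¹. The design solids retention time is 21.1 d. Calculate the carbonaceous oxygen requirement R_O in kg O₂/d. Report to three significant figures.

R_O ≈ 593 kg O₂/d

Correct the yield for decay: Y_obs = Y/(1 + k_d θ_c) = 0.411 / (1 + 0.0865 × 21.1) = 0.411 / 2.825 = 0.1455.
Mass of bCOD removed per day: Q(S₀ − S) = 717 × 1042 g/m³ = 747.0 kg/d.
P_X = Y_obs·Q·(S₀ − S) = 0.1455 × 747.0 = 108.7 kg VSS/d.
R_O = Q·(S₀ − S) − 1.42·P_X = 747.0 − 1.42 × 108.7 = 592.7 kg O₂/d.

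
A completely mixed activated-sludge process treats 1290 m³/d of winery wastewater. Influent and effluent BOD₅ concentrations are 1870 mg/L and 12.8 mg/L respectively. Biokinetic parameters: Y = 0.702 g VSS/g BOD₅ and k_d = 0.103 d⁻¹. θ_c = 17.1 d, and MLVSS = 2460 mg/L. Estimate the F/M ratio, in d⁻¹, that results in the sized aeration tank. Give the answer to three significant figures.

F/M ≈ 0.232 d⁻¹

Rearranging the biomass balance for a CMAS with decay, V = Y·Q·ΔS·θ_c / [X·(1+k_d θ_c)] = 0.702 × 1290 × (1870 − 12.8) × 17.1 / [2460 × (1 + 0.103 × 17.1)] = 2.88×10^7 / 6793 = 4234 m³.
F/M = applied load / biomass = Q·S₀/(V·X) = 1290 × 1870 / (4234 × 2460) = 0.2316 d⁻¹.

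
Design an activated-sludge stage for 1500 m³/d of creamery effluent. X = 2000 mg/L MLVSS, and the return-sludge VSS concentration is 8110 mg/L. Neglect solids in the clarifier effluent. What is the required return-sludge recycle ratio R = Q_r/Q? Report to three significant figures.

R ≈ 0.327

Solids balance on the clarifier gives (1+R)X = R·X_r, so R = X/(X_r − X) = 2000 / (8110 − 2000) = 0.3273.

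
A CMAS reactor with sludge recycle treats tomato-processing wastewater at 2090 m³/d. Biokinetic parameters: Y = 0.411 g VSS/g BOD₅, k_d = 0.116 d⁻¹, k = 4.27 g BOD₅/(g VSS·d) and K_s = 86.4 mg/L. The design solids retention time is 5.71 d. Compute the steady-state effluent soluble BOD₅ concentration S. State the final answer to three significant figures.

Effluent substrate depends only on kinetics and SRT: S = K_s(1 + k_d θ_c) / [θ_c(Yk − k_d) − 1] = 86.4 × (1 + 0.116 × 5.71) / [5.71 × (0.411 × 4.27 − 0.116) − 1] = 143.6 / 8.359 = 17.18 mg/L.

S ≈ 17.2 mg/L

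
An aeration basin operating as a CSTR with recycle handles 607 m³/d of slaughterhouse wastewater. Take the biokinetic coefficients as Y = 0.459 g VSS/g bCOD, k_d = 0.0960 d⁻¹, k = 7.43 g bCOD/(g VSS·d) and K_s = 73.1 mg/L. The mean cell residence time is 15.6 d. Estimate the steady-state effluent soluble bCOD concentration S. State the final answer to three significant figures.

S ≈ 3.60 mg/L

For a completely mixed reactor with recycle the Lawrence–McCarty relation gives S = K_s·(1 + k_d·θ_c) / [θ_c·(Y·k − k_d) − 1] = 73.1 × (1 + 0.0960 × 15.6) / [15.6 × (0.459 × 7.43 − 0.0960) − 1] = 182.6 / 50.70 = 3.601 mg/L.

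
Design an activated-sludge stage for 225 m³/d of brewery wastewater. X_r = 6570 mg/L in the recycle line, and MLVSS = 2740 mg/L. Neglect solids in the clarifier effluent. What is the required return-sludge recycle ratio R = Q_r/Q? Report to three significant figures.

Solids balance on the clarifier gives (1+R)X = R·X_r, so R = X/(X_r − X) = 2740 / (6570 − 2740) = 0.7154.

R ≈ 0.715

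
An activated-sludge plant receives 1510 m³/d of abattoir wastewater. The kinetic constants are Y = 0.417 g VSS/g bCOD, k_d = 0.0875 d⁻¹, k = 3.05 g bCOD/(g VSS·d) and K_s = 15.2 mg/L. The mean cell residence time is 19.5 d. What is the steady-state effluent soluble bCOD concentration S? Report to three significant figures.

S ≈ 1.86 mg/L

Effluent substrate depends only on kinetics and SRT: S = K_s(1 + k_d θ_c) / [θ_c(Yk − k_d) − 1] = 15.2 × (1 + 0.0875 × 19.5) / [19.5 × (0.417 × 3.05 − 0.0875) − 1] = 41.13 / 22.09 = 1.862 mg/L.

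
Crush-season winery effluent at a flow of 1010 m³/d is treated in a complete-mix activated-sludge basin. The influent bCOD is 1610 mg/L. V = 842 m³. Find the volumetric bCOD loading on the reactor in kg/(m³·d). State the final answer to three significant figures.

L_v ≈ 1.93 kg bCOD/(m³·d)

L_v = Q S₀ / V = 1010 × 1610 × 10⁻³ / 842.0 = 1.931 kg/(m³·d).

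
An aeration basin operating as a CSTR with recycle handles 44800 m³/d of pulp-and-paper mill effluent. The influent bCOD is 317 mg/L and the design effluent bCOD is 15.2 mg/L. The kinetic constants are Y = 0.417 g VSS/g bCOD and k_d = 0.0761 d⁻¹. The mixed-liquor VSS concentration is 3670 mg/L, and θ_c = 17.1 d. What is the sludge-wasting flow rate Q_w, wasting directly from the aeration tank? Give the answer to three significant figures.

Rearranging the biomass balance for a CMAS with decay, V = Y·Q·ΔS·θ_c / [X·(1+k_d θ_c)] = 0.417 × 44800 × (317 − 15.2) × 17.1 / [3670 × (1 + 0.0761 × 17.1)] = 9.64×10^7 / 8446 = 11415 m³.
Wasting from the aeration tank: Q_w = V / θ_c = 11415 / 17.1 = 667.6 m³/d.

Q_w ≈ 668 m³/d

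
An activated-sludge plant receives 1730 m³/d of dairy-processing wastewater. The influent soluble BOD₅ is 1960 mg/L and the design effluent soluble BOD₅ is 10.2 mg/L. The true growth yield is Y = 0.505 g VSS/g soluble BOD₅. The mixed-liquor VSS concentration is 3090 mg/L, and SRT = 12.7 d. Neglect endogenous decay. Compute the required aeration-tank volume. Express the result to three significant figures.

V ≈ 7000 m³

V·X = Y·Q·ΔS·θ_c gives V = 0.505 × 1730 × (1960 − 10.2) × 12.7 / 3090 = 7001 m³.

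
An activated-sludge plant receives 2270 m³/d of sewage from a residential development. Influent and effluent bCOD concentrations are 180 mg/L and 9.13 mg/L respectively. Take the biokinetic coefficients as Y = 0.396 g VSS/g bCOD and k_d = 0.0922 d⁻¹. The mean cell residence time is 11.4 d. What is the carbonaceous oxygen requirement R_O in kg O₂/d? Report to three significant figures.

Observed yield with endogenous decay: Y_obs = Y / (1 + k_d·θ_c) = 0.396 / (1 + 0.0922 × 11.4) = 0.396 / 2.051 = 0.1931 g VSS/g bCOD.
Substrate removed = Q·(S₀ − S) = 2270 m³/d × (180 − 9.13) g/m³ = 3.88×10^5 g/d = 387.9 kg/d.
Net sludge production P_X = 0.1931 × 387.9 = 74.89 kg VSS/d.
R_O = Q·(S₀ − S) − 1.42·P_X = 387.9 − 1.42 × 74.89 = 281.5 kg O₂/d.

R_O ≈ 282 kg O₂/d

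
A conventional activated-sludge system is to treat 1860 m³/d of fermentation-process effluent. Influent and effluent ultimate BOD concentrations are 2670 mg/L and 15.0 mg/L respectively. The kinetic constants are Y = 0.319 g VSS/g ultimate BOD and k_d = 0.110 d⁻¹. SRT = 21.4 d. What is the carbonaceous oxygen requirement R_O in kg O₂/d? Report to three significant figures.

Observed yield with endogenous decay: Y_obs = Y / (1 + k_d·θ_c) = 0.319 / (1 + 0.110 × 21.4) = 0.319 / 3.354 = 0.09511 g VSS/g ultimate BOD.
Substrate removed = Q·(S₀ − S) = 1860 m³/d × (2670 − 15.0) g/m³ = 4.94×10^6 g/d = 4938 kg/d.
Net sludge production P_X = 0.09511 × 4938 = 469.7 kg VSS/d.
R_O = Q·ΔS − 1.42 P_X = 4938 − 667.0 = 4271 kg O₂/d.

R_O ≈ 4270 kg O₂/d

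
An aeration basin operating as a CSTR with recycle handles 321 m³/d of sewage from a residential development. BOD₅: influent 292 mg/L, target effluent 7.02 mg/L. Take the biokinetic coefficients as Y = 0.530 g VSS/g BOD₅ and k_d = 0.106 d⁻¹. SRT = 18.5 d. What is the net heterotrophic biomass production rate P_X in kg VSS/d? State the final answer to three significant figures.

The observed yield is Y_obs = Y/(1 + k_d·θ_c) = 0.530 / (1 + 0.106 × 18.5) = 0.530 / 2.961 = 0.1790 g VSS per g BOD₅ removed.
ΔS = 292 − 7.02 = 285.0 mg/L, so the substrate removal rate is 321 × 285.0/1000 = 91.48 kg BOD₅/d.
So the net sludge growth is P_X = 0.1790 × 91.48 = 16.37 kg VSS/d.

P_X ≈ 16.4 kg VSS/d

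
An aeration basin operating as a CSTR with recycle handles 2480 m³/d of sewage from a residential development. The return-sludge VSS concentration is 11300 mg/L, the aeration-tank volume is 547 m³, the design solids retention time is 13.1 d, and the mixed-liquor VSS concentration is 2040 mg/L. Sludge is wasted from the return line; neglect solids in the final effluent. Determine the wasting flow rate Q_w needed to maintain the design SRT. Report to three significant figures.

Q_w ≈ 7.54 m³/d

Q_w = (V·X)/(θ_c X_r) = 547.0 × 2040 / (13.1 × 11300) = 7.538 m³/d.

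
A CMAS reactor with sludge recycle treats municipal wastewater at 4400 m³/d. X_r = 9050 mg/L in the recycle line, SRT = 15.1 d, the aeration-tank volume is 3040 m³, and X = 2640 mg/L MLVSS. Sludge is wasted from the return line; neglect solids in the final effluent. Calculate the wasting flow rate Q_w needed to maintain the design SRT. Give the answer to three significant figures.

Q_w ≈ 58.7 m³/d

θ_c = V·X/(Q_w·X_r) when wasting from the recycle, so Q_w = V·X/(θ_c·X_r) = 3040 × 2640 / (15.1 × 9050) = 58.73 m³/d.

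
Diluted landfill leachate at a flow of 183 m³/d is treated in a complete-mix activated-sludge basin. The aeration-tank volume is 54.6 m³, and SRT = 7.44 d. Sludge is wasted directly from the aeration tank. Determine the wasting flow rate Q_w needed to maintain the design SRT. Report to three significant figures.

For wasting at MLVSS concentration, Q_w = V/θ_c = 54.60/7.44 = 7.339 m³/d.

Q_w ≈ 7.34 m³/d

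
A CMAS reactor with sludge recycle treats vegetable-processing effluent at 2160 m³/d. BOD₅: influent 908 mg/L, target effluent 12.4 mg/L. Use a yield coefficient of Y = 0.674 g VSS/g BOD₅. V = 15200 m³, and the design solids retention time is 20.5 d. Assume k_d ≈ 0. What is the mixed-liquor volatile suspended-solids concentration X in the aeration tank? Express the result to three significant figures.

X = Y·Q·ΔS·θ_c / V = 0.674 × 2160 × (908 − 12.4) × 20.5 / 15200 = 1758 mg/L.

X ≈ 1760 mg/L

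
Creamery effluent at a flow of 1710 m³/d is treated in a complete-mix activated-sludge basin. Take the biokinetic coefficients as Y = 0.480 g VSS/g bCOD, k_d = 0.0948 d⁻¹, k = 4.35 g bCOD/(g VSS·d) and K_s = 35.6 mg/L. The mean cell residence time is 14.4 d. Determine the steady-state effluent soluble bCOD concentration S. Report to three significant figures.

S ≈ 3.04 mg/L

For a completely mixed reactor with recycle the Lawrence–McCarty relation gives S = K_s·(1 + k_d·θ_c) / [θ_c·(Y·k − k_d) − 1] = 35.6 × (1 + 0.0948 × 14.4) / [14.4 × (0.480 × 4.35 − 0.0948) − 1] = 84.20 / 27.70 = 3.039 mg/L.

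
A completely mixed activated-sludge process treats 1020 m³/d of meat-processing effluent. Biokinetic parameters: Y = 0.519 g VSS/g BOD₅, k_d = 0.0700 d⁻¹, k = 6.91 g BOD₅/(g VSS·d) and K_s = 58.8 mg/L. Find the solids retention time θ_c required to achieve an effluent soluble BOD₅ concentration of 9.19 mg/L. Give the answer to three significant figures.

At the target effluent, Y k S/(K_s+S) = 0.519×6.91×9.19/67.99 = 0.4847 d⁻¹.
Then 1/θ_c = μ − k_d = 0.4847 − 0.0700 = 0.4147 d⁻¹, giving θ_c = 2.411 d.

θ_c ≈ 2.41 d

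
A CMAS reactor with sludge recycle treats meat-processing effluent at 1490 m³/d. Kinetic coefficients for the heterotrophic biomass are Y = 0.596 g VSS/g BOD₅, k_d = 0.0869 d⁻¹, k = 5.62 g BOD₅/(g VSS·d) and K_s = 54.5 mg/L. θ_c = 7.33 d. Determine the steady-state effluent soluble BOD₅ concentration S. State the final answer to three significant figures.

From the Monod/SRT balance for a CMAS, S = K_s·(1+k_d θ_c)/[θ_c·(Y k − k_d) − 1] = 54.5 × (1 + 0.0869 × 7.33) / [7.33 × (0.596 × 5.62 − 0.0869) − 1] = 89.22 / 22.92 = 3.893 mg/L.

S ≈ 3.89 mg/L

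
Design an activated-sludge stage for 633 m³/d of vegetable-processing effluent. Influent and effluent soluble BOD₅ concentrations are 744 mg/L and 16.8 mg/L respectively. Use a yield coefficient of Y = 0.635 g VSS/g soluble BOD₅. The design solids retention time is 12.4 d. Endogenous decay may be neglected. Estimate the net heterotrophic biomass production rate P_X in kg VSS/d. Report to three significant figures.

No decay correction is needed, so Y_obs = Y = 0.635.
Q·(S₀ − S) = 633 × (744 − 16.8) × 10⁻³ = 460.3 kg/d removed.
Biomass produced: P_X = Y_obs·Q·ΔS = 0.6350 × 460.3 ≈ 292.3 kg VSS/d.

P_X ≈ 292 kg VSS/d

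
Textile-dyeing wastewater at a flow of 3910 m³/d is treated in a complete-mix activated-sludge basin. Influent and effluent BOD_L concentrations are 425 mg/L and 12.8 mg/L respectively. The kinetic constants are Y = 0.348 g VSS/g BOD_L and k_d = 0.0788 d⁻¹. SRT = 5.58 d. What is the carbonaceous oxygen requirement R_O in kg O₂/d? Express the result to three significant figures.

Y_obs = Y / (1 + k_d θ_c) = 0.348 / (1 + 0.0788 × 5.58) = 0.348 / 1.440 = 0.2417.
Q·(S₀ − S) = 3910 × (425 − 12.8) × 10⁻³ = 1612 kg/d removed.
P_X = Y_obs·Q·(S₀ − S) = 0.2417 × 1612 = 389.6 kg VSS/d.
R_O = Q·ΔS − 1.42 P_X = 1612 − 553.2 = 1059 kg O₂/d.

R_O ≈ 1060 kg O₂/d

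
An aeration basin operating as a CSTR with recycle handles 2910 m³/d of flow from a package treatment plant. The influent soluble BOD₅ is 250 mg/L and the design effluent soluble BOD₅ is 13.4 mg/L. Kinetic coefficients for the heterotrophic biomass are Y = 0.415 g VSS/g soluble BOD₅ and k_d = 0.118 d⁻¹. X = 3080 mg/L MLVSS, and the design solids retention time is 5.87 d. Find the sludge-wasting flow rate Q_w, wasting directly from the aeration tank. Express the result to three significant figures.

Q_w ≈ 54.8 m³/d

Steady-state biomass mass balance: V·X·(1 + k_d·θ_c) = Y·Q·(S₀ − S)·θ_c, so V = 0.415 × 2910 × (250 − 13.4) × 5.87 / [3080 × (1 + 0.118 × 5.87)] = 1.68×10^6 / 5213 = 321.7 m³.
For wasting at MLVSS concentration, Q_w = V/θ_c = 321.7/5.87 = 54.81 m³/d.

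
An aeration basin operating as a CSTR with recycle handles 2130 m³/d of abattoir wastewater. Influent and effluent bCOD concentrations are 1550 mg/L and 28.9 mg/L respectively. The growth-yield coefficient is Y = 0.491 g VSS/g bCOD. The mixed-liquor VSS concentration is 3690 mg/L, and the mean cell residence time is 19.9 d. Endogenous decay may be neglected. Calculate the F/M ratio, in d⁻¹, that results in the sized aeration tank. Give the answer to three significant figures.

F/M ≈ 0.104 d⁻¹

With k_d = 0 the design equation reduces to V = Y Q (S₀−S) θ_c / X = 0.491 × 2130 × (1550 − 28.9) × 19.9 / 3690 = 8579 m³.
Food-to-microorganism ratio F/M = Q S₀ / (V X) = 2130 × 1550 / (8579 × 3690) = 0.1043 d⁻¹.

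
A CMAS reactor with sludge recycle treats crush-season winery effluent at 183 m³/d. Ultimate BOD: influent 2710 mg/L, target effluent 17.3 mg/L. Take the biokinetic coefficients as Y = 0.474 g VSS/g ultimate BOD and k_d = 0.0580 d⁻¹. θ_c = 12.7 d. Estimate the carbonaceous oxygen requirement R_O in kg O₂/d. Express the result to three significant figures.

Observed yield with endogenous decay: Y_obs = Y / (1 + k_d·θ_c) = 0.474 / (1 + 0.0580 × 12.7) = 0.474 / 1.737 = 0.2729 g VSS/g ultimate BOD.
ΔS = 2710 − 17.3 = 2693 mg/L, so the substrate removal rate is 183 × 2693/1000 = 492.8 kg ultimate BOD/d.
Biomass synthesised: P_X = Y_obs × 492.8 = 134.5 kg VSS/d.
R_O = Q·(S₀ − S) − 1.42·P_X = 492.8 − 1.42 × 134.5 = 301.8 kg O₂/d.

R_O ≈ 302 kg O₂/d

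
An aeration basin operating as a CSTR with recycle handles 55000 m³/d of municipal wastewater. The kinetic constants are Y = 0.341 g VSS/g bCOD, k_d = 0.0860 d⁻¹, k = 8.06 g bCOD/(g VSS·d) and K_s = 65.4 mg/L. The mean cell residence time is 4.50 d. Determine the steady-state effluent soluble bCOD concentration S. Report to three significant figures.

Effluent substrate depends only on kinetics and SRT: S = K_s(1 + k_d θ_c) / [θ_c(Yk − k_d) − 1] = 65.4 × (1 + 0.0860 × 4.50) / [4.50 × (0.341 × 8.06 − 0.0860) − 1] = 90.71 / 10.98 = 8.261 mg/L.

S ≈ 8.26 mg/L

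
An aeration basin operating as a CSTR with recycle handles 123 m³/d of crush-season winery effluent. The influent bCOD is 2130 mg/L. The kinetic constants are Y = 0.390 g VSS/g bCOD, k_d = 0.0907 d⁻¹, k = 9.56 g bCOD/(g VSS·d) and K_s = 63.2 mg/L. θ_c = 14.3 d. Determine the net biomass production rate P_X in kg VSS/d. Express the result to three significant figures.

P_X ≈ 44.4 kg VSS/d

From the Monod/SRT balance for a CMAS, S = K_s·(1+k_d θ_c)/[θ_c·(Y k − k_d) − 1] = 63.2 × (1 + 0.0907 × 14.3) / [14.3 × (0.390 × 9.56 − 0.0907) − 1] = 145.2 / 51.02 = 2.845 mg/L.
Correct the yield for decay: Y_obs = Y/(1 + k_d θ_c) = 0.390 / (1 + 0.0907 × 14.3) = 0.390 / 2.297 = 0.1698.
Q·(S₀ − S) = 123 × (2130 − 2.85) × 10⁻³ = 261.6 kg/d removed.
P_X = Y_obs · Q(S₀ − S) = 0.1698 × 261.6 = 44.42 kg VSS/d.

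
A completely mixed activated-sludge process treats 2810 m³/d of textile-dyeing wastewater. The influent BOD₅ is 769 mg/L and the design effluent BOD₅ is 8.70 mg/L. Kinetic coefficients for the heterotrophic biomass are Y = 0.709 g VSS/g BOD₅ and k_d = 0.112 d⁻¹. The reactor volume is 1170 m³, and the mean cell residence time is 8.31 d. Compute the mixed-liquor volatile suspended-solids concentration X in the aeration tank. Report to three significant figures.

X = Y·Q·ΔS·θ_c / [V·(1 + k_d θ_c)] = 0.709 × 2810 × (769 − 8.70) × 8.31 / [1170 × (1 + 0.112 × 8.31)] = 5572 mg/L.

X ≈ 5570 mg/L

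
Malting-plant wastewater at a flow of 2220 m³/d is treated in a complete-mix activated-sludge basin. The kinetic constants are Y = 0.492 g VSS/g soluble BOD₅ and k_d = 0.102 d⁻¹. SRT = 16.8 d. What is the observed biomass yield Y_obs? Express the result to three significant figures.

Y_obs ≈ 0.181 g VSS/g soluble BOD₅

Observed yield with endogenous decay: Y_obs = Y / (1 + k_d·θ_c) = 0.492 / (1 + 0.102 × 16.8) = 0.492 / 2.714 = 0.1813 g VSS/g soluble BOD₅.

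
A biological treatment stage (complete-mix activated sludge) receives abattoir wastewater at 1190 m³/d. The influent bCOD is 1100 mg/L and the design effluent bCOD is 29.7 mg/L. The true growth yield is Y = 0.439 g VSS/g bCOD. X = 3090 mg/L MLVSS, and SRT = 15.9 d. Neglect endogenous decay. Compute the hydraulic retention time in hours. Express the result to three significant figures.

τ ≈ 58.0 h

With k_d = 0 the design equation reduces to V = Y Q (S₀−S) θ_c / X = 0.439 × 1190 × (1100 − 29.7) × 15.9 / 3090 = 2877 m³.
HRT = V/Q = 2877 m³ / 1190 m³·d⁻¹ = 2.418 d × 24 = 58.03 h.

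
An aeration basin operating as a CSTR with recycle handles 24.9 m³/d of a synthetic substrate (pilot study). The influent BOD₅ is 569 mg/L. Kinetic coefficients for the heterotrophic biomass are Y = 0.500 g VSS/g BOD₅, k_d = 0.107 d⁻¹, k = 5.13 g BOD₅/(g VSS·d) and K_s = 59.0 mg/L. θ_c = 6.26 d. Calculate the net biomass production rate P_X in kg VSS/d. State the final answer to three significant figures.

For a completely mixed reactor with recycle the Lawrence–McCarty relation gives S = K_s·(1 + k_d·θ_c) / [θ_c·(Y·k − k_d) − 1] = 59.0 × (1 + 0.107 × 6.26) / [6.26 × (0.500 × 5.13 − 0.107) − 1] = 98.52 / 14.39 = 6.848 mg/L.
Correct the yield for decay: Y_obs = Y/(1 + k_d θ_c) = 0.500 / (1 + 0.107 × 6.26) = 0.500 / 1.670 = 0.2994.
Q·(S₀ − S) = 24.9 × (569 − 6.85) × 10⁻³ = 14.00 kg/d removed.
P_X = Y_obs · Q(S₀ − S) = 0.2994 × 14.00 = 4.191 kg VSS/d.

P_X ≈ 4.19 kg VSS/d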